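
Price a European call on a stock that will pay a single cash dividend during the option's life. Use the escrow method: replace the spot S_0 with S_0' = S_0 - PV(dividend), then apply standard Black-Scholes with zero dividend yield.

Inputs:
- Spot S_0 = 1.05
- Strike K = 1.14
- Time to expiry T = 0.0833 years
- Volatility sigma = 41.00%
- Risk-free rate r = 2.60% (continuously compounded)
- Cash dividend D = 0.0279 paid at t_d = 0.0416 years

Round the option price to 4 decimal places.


Answer: Price = 0.0127

Derivation:
PV(D) = D * exp(-r * t_d) = 0.0279 * 0.99891898 = 0.02786984
S_0' = S_0 - PV(D) = 1.0500 - 0.02786984 = 1.02213016
d1 = (ln(S_0'/K) + (r + sigma^2/2)*T) / (sigma*sqrt(T)) = -0.84483740
d2 = d1 - sigma*sqrt(T) = -0.96317053
exp(-rT) = 0.99783654
N(d1) = 0.19910081; N(d2) = 0.16773098
C = S_0' * N(d1) - K * exp(-rT) * N(d2) = 1.02213016 * 0.19910081 - 1.1400 * 0.99783654 * 0.16773098 = 0.0127


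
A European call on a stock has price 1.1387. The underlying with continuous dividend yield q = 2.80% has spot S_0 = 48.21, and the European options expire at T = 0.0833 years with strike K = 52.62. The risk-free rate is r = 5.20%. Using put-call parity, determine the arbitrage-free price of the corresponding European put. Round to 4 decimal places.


Answer: Put price = 5.4336

Derivation:
Put-call parity: C - P = S_0 * exp(-qT) - K * exp(-rT).
S_0 * exp(-qT) = 48.2100 * 0.99767032 = 48.09768603
K * exp(-rT) = 52.6200 * 0.99567777 = 52.39256414
P = C - S*exp(-qT) + K*exp(-rT)
P = 1.1387 - 48.09768603 + 52.39256414 = 5.4336


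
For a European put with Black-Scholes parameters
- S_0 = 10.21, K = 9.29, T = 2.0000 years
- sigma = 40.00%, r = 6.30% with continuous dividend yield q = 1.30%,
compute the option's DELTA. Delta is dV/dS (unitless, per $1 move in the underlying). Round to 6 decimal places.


Answer: Delta = -0.258664

Derivation:
d1 = 0.6265480136; d2 = 0.0608625887
phi(d1) = 0.3278432307; exp(-qT) = 0.9743350896; exp(-rT) = 0.8816148468
N(-d1) = 0.2654777773
Delta = -exp(-qT) * N(-d1) = -0.9743350896 * 0.2654777773 = -0.258664


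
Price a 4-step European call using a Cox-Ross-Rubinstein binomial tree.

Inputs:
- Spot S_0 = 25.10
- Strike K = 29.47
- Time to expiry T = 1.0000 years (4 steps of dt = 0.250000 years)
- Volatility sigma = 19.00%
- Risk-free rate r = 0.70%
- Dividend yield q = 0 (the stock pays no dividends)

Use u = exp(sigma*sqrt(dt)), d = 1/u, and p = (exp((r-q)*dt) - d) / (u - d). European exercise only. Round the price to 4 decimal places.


dt = T/N = 0.250000
u = exp(sigma*sqrt(dt)) = 1.099659; d = 1/u = 0.909373
p = (exp((r-q)*dt) - d) / (u - d) = 0.485473
Discount per step: exp(-r*dt) = 0.998252
Stock lattice S(k, i) with i counting down-moves:
  k=0: S(0,0) = 25.1000
  k=1: S(1,0) = 27.6014; S(1,1) = 22.8253
  k=2: S(2,0) = 30.3522; S(2,1) = 25.1000; S(2,2) = 20.7567
  k=3: S(3,0) = 33.3770; S(3,1) = 27.6014; S(3,2) = 22.8253; S(3,3) = 18.8756
  k=4: S(4,0) = 36.7033; S(4,1) = 30.3522; S(4,2) = 25.1000; S(4,3) = 20.7567; S(4,4) = 17.1649
Terminal payoffs V(N, i) = max(S_T - K, 0):
  V(4,0) = 7.233343; V(4,1) = 0.882165; V(4,2) = 0.000000; V(4,3) = 0.000000; V(4,4) = 0.000000
Backward induction: V(k, i) = exp(-r*dt) * [p * V(k+1, i) + (1-p) * V(k+1, i+1)].
  V(3,0) = exp(-r*dt) * [p*7.233343 + (1-p)*0.882165] = 3.958554
  V(3,1) = exp(-r*dt) * [p*0.882165 + (1-p)*0.000000] = 0.427518
  V(3,2) = exp(-r*dt) * [p*0.000000 + (1-p)*0.000000] = 0.000000
  V(3,3) = exp(-r*dt) * [p*0.000000 + (1-p)*0.000000] = 0.000000
  V(2,0) = exp(-r*dt) * [p*3.958554 + (1-p)*0.427518] = 2.137995
  V(2,1) = exp(-r*dt) * [p*0.427518 + (1-p)*0.000000] = 0.207185
  V(2,2) = exp(-r*dt) * [p*0.000000 + (1-p)*0.000000] = 0.000000
  V(1,0) = exp(-r*dt) * [p*2.137995 + (1-p)*0.207185] = 1.142539
  V(1,1) = exp(-r*dt) * [p*0.207185 + (1-p)*0.000000] = 0.100407
  V(0,0) = exp(-r*dt) * [p*1.142539 + (1-p)*0.100407] = 0.605273

Answer: Price = V(0,0) = 0.6053


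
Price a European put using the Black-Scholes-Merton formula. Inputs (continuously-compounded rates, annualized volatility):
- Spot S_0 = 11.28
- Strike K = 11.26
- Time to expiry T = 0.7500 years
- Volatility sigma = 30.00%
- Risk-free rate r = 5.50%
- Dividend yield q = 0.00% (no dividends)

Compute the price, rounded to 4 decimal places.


Answer: Price = 0.9193

Derivation:
d1 = (ln(S/K) + (r - q + 0.5*sigma^2) * T) / (sigma * sqrt(T)) = 0.29550566
d2 = d1 - sigma * sqrt(T) = 0.03569804
exp(-rT) = 0.95958920; exp(-qT) = 1.00000000
P = K * exp(-rT) * N(-d2) - S_0 * exp(-qT) * N(-d1)
N(-d1) = 0.38380381; N(-d2) = 0.48576157
P = 11.2600 * 0.95958920 * 0.48576157 - 11.2800 * 1.00000000 * 0.38380381 = 0.9193


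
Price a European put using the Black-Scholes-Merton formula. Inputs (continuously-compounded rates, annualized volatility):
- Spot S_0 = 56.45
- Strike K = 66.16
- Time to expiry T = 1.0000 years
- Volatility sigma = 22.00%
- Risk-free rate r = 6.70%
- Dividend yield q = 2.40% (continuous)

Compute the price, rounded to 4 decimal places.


d1 = (ln(S/K) + (r - q + 0.5*sigma^2) * T) / (sigma * sqrt(T)) = -0.41600346
d2 = d1 - sigma * sqrt(T) = -0.63600346
exp(-rT) = 0.93519520; exp(-qT) = 0.97628571
P = K * exp(-rT) * N(-d2) - S_0 * exp(-qT) * N(-d1)
N(-d1) = 0.66129626; N(-d2) = 0.73761291
P = 66.1600 * 0.93519520 * 0.73761291 - 56.4500 * 0.97628571 * 0.66129626 = 9.1931

Answer: Price = 9.1931


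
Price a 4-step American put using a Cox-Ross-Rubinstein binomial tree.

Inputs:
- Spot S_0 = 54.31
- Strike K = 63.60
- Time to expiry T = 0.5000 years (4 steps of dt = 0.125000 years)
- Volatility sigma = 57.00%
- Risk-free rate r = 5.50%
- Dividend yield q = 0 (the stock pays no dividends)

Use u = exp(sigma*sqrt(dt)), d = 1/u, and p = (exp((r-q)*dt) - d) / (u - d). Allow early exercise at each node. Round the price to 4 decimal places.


dt = T/N = 0.125000
u = exp(sigma*sqrt(dt)) = 1.223267; d = 1/u = 0.817483
p = (exp((r-q)*dt) - d) / (u - d) = 0.466789
Discount per step: exp(-r*dt) = 0.993149
Stock lattice S(k, i) with i counting down-moves:
  k=0: S(0,0) = 54.3100
  k=1: S(1,0) = 66.4356; S(1,1) = 44.3975
  k=2: S(2,0) = 81.2686; S(2,1) = 54.3100; S(2,2) = 36.2942
  k=3: S(3,0) = 99.4132; S(3,1) = 66.4356; S(3,2) = 44.3975; S(3,3) = 29.6699
  k=4: S(4,0) = 121.6089; S(4,1) = 81.2686; S(4,2) = 54.3100; S(4,3) = 36.2942; S(4,4) = 24.2546
Terminal payoffs V(N, i) = max(K - S_T, 0):
  V(4,0) = 0.000000; V(4,1) = 0.000000; V(4,2) = 9.290000; V(4,3) = 27.305816; V(4,4) = 39.345391
Backward induction: V(k, i) = exp(-r*dt) * [p * V(k+1, i) + (1-p) * V(k+1, i+1)]; then take max(V_cont, immediate exercise) for American.
  V(3,0) = exp(-r*dt) * [p*0.000000 + (1-p)*0.000000] = 0.000000; exercise = 0.000000; V(3,0) = max -> 0.000000
  V(3,1) = exp(-r*dt) * [p*0.000000 + (1-p)*9.290000] = 4.919588; exercise = 0.000000; V(3,1) = max -> 4.919588
  V(3,2) = exp(-r*dt) * [p*9.290000 + (1-p)*27.305816] = 18.766759; exercise = 19.202510; V(3,2) = max -> 19.202510
  V(3,3) = exp(-r*dt) * [p*27.305816 + (1-p)*39.345391] = 33.494379; exercise = 33.930129; V(3,3) = max -> 33.930129
  V(2,0) = exp(-r*dt) * [p*0.000000 + (1-p)*4.919588] = 2.605205; exercise = 0.000000; V(2,0) = max -> 2.605205
  V(2,1) = exp(-r*dt) * [p*4.919588 + (1-p)*19.202510] = 12.449509; exercise = 9.290000; V(2,1) = max -> 12.449509
  V(2,2) = exp(-r*dt) * [p*19.202510 + (1-p)*33.930129] = 26.870066; exercise = 27.305816; V(2,2) = max -> 27.305816
  V(1,0) = exp(-r*dt) * [p*2.605205 + (1-p)*12.449509] = 7.800480; exercise = 0.000000; V(1,0) = max -> 7.800480
  V(1,1) = exp(-r*dt) * [p*12.449509 + (1-p)*27.305816] = 20.231480; exercise = 19.202510; V(1,1) = max -> 20.231480
  V(0,0) = exp(-r*dt) * [p*7.800480 + (1-p)*20.231480] = 14.329964; exercise = 9.290000; V(0,0) = max -> 14.329964

Answer: Price = V(0,0) = 14.3300


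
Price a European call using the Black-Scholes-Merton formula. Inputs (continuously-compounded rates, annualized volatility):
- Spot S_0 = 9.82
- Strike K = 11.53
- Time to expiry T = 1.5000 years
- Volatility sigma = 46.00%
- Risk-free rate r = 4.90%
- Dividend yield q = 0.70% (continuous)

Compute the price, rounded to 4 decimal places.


d1 = (ln(S/K) + (r - q + 0.5*sigma^2) * T) / (sigma * sqrt(T)) = 0.10857414
d2 = d1 - sigma * sqrt(T) = -0.45480850
exp(-rT) = 0.92913615; exp(-qT) = 0.98955493
C = S_0 * exp(-qT) * N(d1) - K * exp(-rT) * N(d2)
N(d1) = 0.54322987; N(d2) = 0.32462351
C = 9.8200 * 0.98955493 * 0.54322987 - 11.5300 * 0.92913615 * 0.32462351 = 1.8011

Answer: Price = 1.8011


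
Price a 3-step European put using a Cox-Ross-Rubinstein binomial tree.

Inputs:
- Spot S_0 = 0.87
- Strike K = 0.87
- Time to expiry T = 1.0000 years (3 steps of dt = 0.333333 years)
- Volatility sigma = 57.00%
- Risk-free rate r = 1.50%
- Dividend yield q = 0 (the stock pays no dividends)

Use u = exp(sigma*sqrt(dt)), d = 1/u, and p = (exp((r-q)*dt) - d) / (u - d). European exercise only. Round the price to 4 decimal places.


dt = T/N = 0.333333
u = exp(sigma*sqrt(dt)) = 1.389702; d = 1/u = 0.719579
p = (exp((r-q)*dt) - d) / (u - d) = 0.425942
Discount per step: exp(-r*dt) = 0.995012
Stock lattice S(k, i) with i counting down-moves:
  k=0: S(0,0) = 0.8700
  k=1: S(1,0) = 1.2090; S(1,1) = 0.6260
  k=2: S(2,0) = 1.6802; S(2,1) = 0.8700; S(2,2) = 0.4505
  k=3: S(3,0) = 2.3350; S(3,1) = 1.2090; S(3,2) = 0.6260; S(3,3) = 0.3242
Terminal payoffs V(N, i) = max(K - S_T, 0):
  V(3,0) = 0.000000; V(3,1) = 0.000000; V(3,2) = 0.243967; V(3,3) = 0.545844
Backward induction: V(k, i) = exp(-r*dt) * [p * V(k+1, i) + (1-p) * V(k+1, i+1)].
  V(2,0) = exp(-r*dt) * [p*0.000000 + (1-p)*0.000000] = 0.000000
  V(2,1) = exp(-r*dt) * [p*0.000000 + (1-p)*0.243967] = 0.139352
  V(2,2) = exp(-r*dt) * [p*0.243967 + (1-p)*0.545844] = 0.415181
  V(1,0) = exp(-r*dt) * [p*0.000000 + (1-p)*0.139352] = 0.079597
  V(1,1) = exp(-r*dt) * [p*0.139352 + (1-p)*0.415181] = 0.296209
  V(0,0) = exp(-r*dt) * [p*0.079597 + (1-p)*0.296209] = 0.202928

Answer: Price = V(0,0) = 0.2029


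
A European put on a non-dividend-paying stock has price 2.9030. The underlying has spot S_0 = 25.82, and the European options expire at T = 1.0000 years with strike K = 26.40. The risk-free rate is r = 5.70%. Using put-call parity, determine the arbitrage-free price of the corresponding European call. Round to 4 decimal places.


Put-call parity: C - P = S_0 * exp(-qT) - K * exp(-rT).
S_0 * exp(-qT) = 25.8200 * 1.00000000 = 25.82000000
K * exp(-rT) = 26.4000 * 0.94459407 = 24.93728343
C = P + S*exp(-qT) - K*exp(-rT)
C = 2.9030 + 25.82000000 - 24.93728343 = 3.7857

Answer: Call price = 3.7857


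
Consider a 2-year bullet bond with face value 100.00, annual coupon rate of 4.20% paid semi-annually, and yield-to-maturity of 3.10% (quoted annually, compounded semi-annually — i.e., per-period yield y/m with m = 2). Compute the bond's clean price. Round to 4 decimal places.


Coupon per period c = face * coupon_rate / m = 2.100000
Periods per year m = 2; per-period yield y/m = 0.015500
Number of cashflows N = 4
Cashflows (t years, CF_t, discount factor 1/(1+y/m)^(m*t), PV):
  t = 0.5000: CF_t = 2.100000, DF = 0.984737, PV = 2.067947
  t = 1.0000: CF_t = 2.100000, DF = 0.969706, PV = 2.036383
  t = 1.5000: CF_t = 2.100000, DF = 0.954905, PV = 2.005301
  t = 2.0000: CF_t = 102.100000, DF = 0.940330, PV = 96.007692
Price P = sum_t PV_t = 102.117323

Answer: Price = 102.1173


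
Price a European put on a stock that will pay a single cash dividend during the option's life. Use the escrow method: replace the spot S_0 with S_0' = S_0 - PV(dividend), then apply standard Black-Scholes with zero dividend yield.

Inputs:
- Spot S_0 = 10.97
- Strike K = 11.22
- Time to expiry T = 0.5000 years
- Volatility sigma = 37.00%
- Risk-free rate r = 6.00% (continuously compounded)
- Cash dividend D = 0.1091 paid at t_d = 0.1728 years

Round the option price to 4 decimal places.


PV(D) = D * exp(-r * t_d) = 0.1091 * 0.98968556 = 0.10797469
S_0' = S_0 - PV(D) = 10.9700 - 0.10797469 = 10.86202531
d1 = (ln(S_0'/K) + (r + sigma^2/2)*T) / (sigma*sqrt(T)) = 0.12154550
d2 = d1 - sigma*sqrt(T) = -0.14008401
exp(-rT) = 0.97044553
N(-d1) = 0.45162949; N(-d2) = 0.55570319
P = K * exp(-rT) * N(-d2) - S_0' * N(-d1) = 11.2200 * 0.97044553 * 0.55570319 - 10.86202531 * 0.45162949 = 1.1451

Answer: Price = 1.1451


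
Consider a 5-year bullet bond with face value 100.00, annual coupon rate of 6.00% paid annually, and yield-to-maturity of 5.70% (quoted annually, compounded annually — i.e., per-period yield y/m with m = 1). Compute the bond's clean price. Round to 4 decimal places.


Answer: Price = 101.2741

Derivation:
Coupon per period c = face * coupon_rate / m = 6.000000
Periods per year m = 1; per-period yield y/m = 0.057000
Number of cashflows N = 5
Cashflows (t years, CF_t, discount factor 1/(1+y/m)^(m*t), PV):
  t = 1.0000: CF_t = 6.000000, DF = 0.946074, PV = 5.676443
  t = 2.0000: CF_t = 6.000000, DF = 0.895056, PV = 5.370334
  t = 3.0000: CF_t = 6.000000, DF = 0.846789, PV = 5.080732
  t = 4.0000: CF_t = 6.000000, DF = 0.801125, PV = 4.806747
  t = 5.0000: CF_t = 106.000000, DF = 0.757923, PV = 80.339834
Price P = sum_t PV_t = 101.274090


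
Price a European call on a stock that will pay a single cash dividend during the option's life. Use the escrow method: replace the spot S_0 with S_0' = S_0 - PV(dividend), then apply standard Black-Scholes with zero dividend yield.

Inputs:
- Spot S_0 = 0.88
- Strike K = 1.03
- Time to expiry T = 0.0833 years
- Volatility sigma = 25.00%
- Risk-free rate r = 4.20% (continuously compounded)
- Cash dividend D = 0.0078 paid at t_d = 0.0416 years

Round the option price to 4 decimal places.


PV(D) = D * exp(-r * t_d) = 0.0078 * 0.99825433 = 0.00778638
S_0' = S_0 - PV(D) = 0.8800 - 0.00778638 = 0.87221362
d1 = (ln(S_0'/K) + (r + sigma^2/2)*T) / (sigma*sqrt(T)) = -2.21993536
d2 = d1 - sigma*sqrt(T) = -2.29208971
exp(-rT) = 0.99650751
N(d1) = 0.01321158; N(d2) = 0.01095023
C = S_0' * N(d1) - K * exp(-rT) * N(d2) = 0.87221362 * 0.01321158 - 1.0300 * 0.99650751 * 0.01095023 = 0.0003

Answer: Price = 0.0003


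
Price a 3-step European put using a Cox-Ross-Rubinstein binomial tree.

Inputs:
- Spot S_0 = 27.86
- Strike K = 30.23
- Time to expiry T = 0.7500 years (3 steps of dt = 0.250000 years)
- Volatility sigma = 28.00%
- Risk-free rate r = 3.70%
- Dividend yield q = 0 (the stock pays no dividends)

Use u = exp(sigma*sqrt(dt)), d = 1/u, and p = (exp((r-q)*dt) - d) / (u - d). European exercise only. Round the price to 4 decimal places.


Answer: Price = V(0,0) = 3.6661

Derivation:
dt = T/N = 0.250000
u = exp(sigma*sqrt(dt)) = 1.150274; d = 1/u = 0.869358
p = (exp((r-q)*dt) - d) / (u - d) = 0.498138
Discount per step: exp(-r*dt) = 0.990793
Stock lattice S(k, i) with i counting down-moves:
  k=0: S(0,0) = 27.8600
  k=1: S(1,0) = 32.0466; S(1,1) = 24.2203
  k=2: S(2,0) = 36.8624; S(2,1) = 27.8600; S(2,2) = 21.0561
  k=3: S(3,0) = 42.4018; S(3,1) = 32.0466; S(3,2) = 24.2203; S(3,3) = 18.3053
Terminal payoffs V(N, i) = max(K - S_T, 0):
  V(3,0) = 0.000000; V(3,1) = 0.000000; V(3,2) = 6.009680; V(3,3) = 11.924676
Backward induction: V(k, i) = exp(-r*dt) * [p * V(k+1, i) + (1-p) * V(k+1, i+1)].
  V(2,0) = exp(-r*dt) * [p*0.000000 + (1-p)*0.000000] = 0.000000
  V(2,1) = exp(-r*dt) * [p*0.000000 + (1-p)*6.009680] = 2.988261
  V(2,2) = exp(-r*dt) * [p*6.009680 + (1-p)*11.924676] = 8.895527
  V(1,0) = exp(-r*dt) * [p*0.000000 + (1-p)*2.988261] = 1.485887
  V(1,1) = exp(-r*dt) * [p*2.988261 + (1-p)*8.895527] = 5.898084
  V(0,0) = exp(-r*dt) * [p*1.485887 + (1-p)*5.898084] = 3.666132


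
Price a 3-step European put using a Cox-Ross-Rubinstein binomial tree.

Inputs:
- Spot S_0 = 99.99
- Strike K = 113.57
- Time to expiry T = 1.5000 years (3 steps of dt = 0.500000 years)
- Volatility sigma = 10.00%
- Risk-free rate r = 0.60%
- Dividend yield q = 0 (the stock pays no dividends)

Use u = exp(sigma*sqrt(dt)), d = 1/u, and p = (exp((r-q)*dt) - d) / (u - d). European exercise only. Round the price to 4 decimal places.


Answer: Price = V(0,0) = 13.8341

Derivation:
dt = T/N = 0.500000
u = exp(sigma*sqrt(dt)) = 1.073271; d = 1/u = 0.931731
p = (exp((r-q)*dt) - d) / (u - d) = 0.503557
Discount per step: exp(-r*dt) = 0.997004
Stock lattice S(k, i) with i counting down-moves:
  k=0: S(0,0) = 99.9900
  k=1: S(1,0) = 107.3163; S(1,1) = 93.1638
  k=2: S(2,0) = 115.1795; S(2,1) = 99.9900; S(2,2) = 86.8037
  k=3: S(3,0) = 123.6187; S(3,1) = 107.3163; S(3,2) = 93.1638; S(3,3) = 80.8777
Terminal payoffs V(N, i) = max(K - S_T, 0):
  V(3,0) = 0.000000; V(3,1) = 6.253667; V(3,2) = 20.406175; V(3,3) = 32.692299
Backward induction: V(k, i) = exp(-r*dt) * [p * V(k+1, i) + (1-p) * V(k+1, i+1)].
  V(2,0) = exp(-r*dt) * [p*0.000000 + (1-p)*6.253667] = 3.095289
  V(2,1) = exp(-r*dt) * [p*6.253667 + (1-p)*20.406175] = 13.239801
  V(2,2) = exp(-r*dt) * [p*20.406175 + (1-p)*32.692299] = 26.426137
  V(1,0) = exp(-r*dt) * [p*3.095289 + (1-p)*13.239801] = 8.107102
  V(1,1) = exp(-r*dt) * [p*13.239801 + (1-p)*26.426137] = 19.726795
  V(0,0) = exp(-r*dt) * [p*8.107102 + (1-p)*19.726795] = 13.834052


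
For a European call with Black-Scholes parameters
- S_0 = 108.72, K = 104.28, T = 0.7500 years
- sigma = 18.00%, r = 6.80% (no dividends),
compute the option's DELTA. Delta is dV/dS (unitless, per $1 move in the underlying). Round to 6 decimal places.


d1 = 0.6725885633; d2 = 0.5167039906
phi(d1) = 0.3181837538; exp(-qT) = 1.0000000000; exp(-rT) = 0.9502786705
N(d1) = 0.7493954602
Delta = exp(-qT) * N(d1) = 1.0000000000 * 0.7493954602 = 0.749395

Answer: Delta = 0.749395


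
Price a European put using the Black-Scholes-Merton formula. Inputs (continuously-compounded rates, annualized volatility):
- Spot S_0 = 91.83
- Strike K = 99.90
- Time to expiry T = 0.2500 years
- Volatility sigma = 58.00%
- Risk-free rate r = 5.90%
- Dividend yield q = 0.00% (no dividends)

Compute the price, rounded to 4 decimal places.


d1 = (ln(S/K) + (r - q + 0.5*sigma^2) * T) / (sigma * sqrt(T)) = -0.09458843
d2 = d1 - sigma * sqrt(T) = -0.38458843
exp(-rT) = 0.98535825; exp(-qT) = 1.00000000
P = K * exp(-rT) * N(-d2) - S_0 * exp(-qT) * N(-d1)
N(-d1) = 0.53767913; N(-d2) = 0.64972882
P = 99.9000 * 0.98535825 * 0.64972882 - 91.8300 * 1.00000000 * 0.53767913 = 14.5825

Answer: Price = 14.5825


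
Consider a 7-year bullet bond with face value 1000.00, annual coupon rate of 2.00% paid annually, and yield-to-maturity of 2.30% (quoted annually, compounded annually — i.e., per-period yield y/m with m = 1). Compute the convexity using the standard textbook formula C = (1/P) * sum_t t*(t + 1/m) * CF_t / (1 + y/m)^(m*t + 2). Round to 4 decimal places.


Coupon per period c = face * coupon_rate / m = 20.000000
Periods per year m = 1; per-period yield y/m = 0.023000
Number of cashflows N = 7
Cashflows (t years, CF_t, discount factor 1/(1+y/m)^(m*t), PV):
  t = 1.0000: CF_t = 20.000000, DF = 0.977517, PV = 19.550342
  t = 2.0000: CF_t = 20.000000, DF = 0.955540, PV = 19.110794
  t = 3.0000: CF_t = 20.000000, DF = 0.934056, PV = 18.681128
  t = 4.0000: CF_t = 20.000000, DF = 0.913056, PV = 18.261122
  t = 5.0000: CF_t = 20.000000, DF = 0.892528, PV = 17.850559
  t = 6.0000: CF_t = 20.000000, DF = 0.872461, PV = 17.449227
  t = 7.0000: CF_t = 1020.000000, DF = 0.852846, PV = 869.902814
Price P = sum_t PV_t = 980.805986
Convexity numerator sum_t t*(t + 1/m) * CF_t / (1+y/m)^(m*t + 2):
  t = 1.0000: term = 37.362256
  t = 2.0000: term = 109.566733
  t = 3.0000: term = 214.206711
  t = 4.0000: term = 348.984541
  t = 5.0000: term = 511.707538
  t = 6.0000: term = 700.284020
  t = 7.0000: term = 46548.693434
Convexity = (1/P) * sum = 48470.805232 / 980.805986 = 49.419361

Answer: Convexity = 49.4194


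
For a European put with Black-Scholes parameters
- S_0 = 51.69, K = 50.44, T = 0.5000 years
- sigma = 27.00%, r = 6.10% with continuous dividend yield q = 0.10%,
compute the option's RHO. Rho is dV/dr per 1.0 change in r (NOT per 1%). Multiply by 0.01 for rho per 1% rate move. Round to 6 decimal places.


Answer: Rho = -10.389062

Derivation:
d1 = 0.3808153851; d2 = 0.1898965541
phi(d1) = 0.3710387732; exp(-qT) = 0.9995001250; exp(-rT) = 0.9699604321
N(-d2) = 0.4246950964
Rho = -K*T*exp(-rT)*N(-d2) = -50.4400 * 0.5000 * 0.9699604321 * 0.4246950964 = -10.389062


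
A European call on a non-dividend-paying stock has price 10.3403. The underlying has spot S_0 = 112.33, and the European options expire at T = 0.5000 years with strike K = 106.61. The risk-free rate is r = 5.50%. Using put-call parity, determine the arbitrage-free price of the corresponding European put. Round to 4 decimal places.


Answer: Put price = 1.7285

Derivation:
Put-call parity: C - P = S_0 * exp(-qT) - K * exp(-rT).
S_0 * exp(-qT) = 112.3300 * 1.00000000 = 112.33000000
K * exp(-rT) = 106.6100 * 0.97287468 = 103.71816991
P = C - S*exp(-qT) + K*exp(-rT)
P = 10.3403 - 112.33000000 + 103.71816991 = 1.7285


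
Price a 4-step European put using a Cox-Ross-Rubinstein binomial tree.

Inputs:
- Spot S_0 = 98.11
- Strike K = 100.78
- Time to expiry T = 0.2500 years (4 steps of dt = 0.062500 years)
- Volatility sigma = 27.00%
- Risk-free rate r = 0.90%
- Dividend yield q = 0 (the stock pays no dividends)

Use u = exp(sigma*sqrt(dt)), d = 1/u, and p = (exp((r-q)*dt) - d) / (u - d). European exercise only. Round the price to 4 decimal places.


Answer: Price = V(0,0) = 6.7295

Derivation:
dt = T/N = 0.062500
u = exp(sigma*sqrt(dt)) = 1.069830; d = 1/u = 0.934728
p = (exp((r-q)*dt) - d) / (u - d) = 0.487296
Discount per step: exp(-r*dt) = 0.999438
Stock lattice S(k, i) with i counting down-moves:
  k=0: S(0,0) = 98.1100
  k=1: S(1,0) = 104.9610; S(1,1) = 91.7061
  k=2: S(2,0) = 112.2905; S(2,1) = 98.1100; S(2,2) = 85.7203
  k=3: S(3,0) = 120.1318; S(3,1) = 104.9610; S(3,2) = 91.7061; S(3,3) = 80.1251
  k=4: S(4,0) = 128.5206; S(4,1) = 112.2905; S(4,2) = 98.1100; S(4,3) = 85.7203; S(4,4) = 74.8952
Terminal payoffs V(N, i) = max(K - S_T, 0):
  V(4,0) = 0.000000; V(4,1) = 0.000000; V(4,2) = 2.670000; V(4,3) = 15.059732; V(4,4) = 25.884838
Backward induction: V(k, i) = exp(-r*dt) * [p * V(k+1, i) + (1-p) * V(k+1, i+1)].
  V(3,0) = exp(-r*dt) * [p*0.000000 + (1-p)*0.000000] = 0.000000
  V(3,1) = exp(-r*dt) * [p*0.000000 + (1-p)*2.670000] = 1.368150
  V(3,2) = exp(-r*dt) * [p*2.670000 + (1-p)*15.059732] = 9.017191
  V(3,3) = exp(-r*dt) * [p*15.059732 + (1-p)*25.884838] = 20.598216
  V(2,0) = exp(-r*dt) * [p*0.000000 + (1-p)*1.368150] = 0.701061
  V(2,1) = exp(-r*dt) * [p*1.368150 + (1-p)*9.017191] = 5.286868
  V(2,2) = exp(-r*dt) * [p*9.017191 + (1-p)*20.598216] = 14.946418
  V(1,0) = exp(-r*dt) * [p*0.701061 + (1-p)*5.286868] = 3.050506
  V(1,1) = exp(-r*dt) * [p*5.286868 + (1-p)*14.946418] = 10.233599
  V(0,0) = exp(-r*dt) * [p*3.050506 + (1-p)*10.233599] = 6.729520


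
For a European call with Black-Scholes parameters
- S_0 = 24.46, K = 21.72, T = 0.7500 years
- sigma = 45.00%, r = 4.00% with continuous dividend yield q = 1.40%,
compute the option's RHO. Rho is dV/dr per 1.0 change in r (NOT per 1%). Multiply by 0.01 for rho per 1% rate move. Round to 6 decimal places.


d1 = 0.5497481412; d2 = 0.1600367095
phi(d1) = 0.3429913528; exp(-qT) = 0.9895549326; exp(-rT) = 0.9704455335
N(d2) = 0.5635739216
Rho = K*T*exp(-rT)*N(d2) = 21.7200 * 0.7500 * 0.9704455335 * 0.5635739216 = 8.909291

Answer: Rho = 8.909291


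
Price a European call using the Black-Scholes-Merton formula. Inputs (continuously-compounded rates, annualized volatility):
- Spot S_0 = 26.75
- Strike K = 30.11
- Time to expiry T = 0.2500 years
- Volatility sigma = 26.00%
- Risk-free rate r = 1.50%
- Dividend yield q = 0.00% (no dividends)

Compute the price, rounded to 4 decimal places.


d1 = (ln(S/K) + (r - q + 0.5*sigma^2) * T) / (sigma * sqrt(T)) = -0.81632976
d2 = d1 - sigma * sqrt(T) = -0.94632976
exp(-rT) = 0.99625702; exp(-qT) = 1.00000000
C = S_0 * exp(-qT) * N(d1) - K * exp(-rT) * N(d2)
N(d1) = 0.20715578; N(d2) = 0.17199021
C = 26.7500 * 1.00000000 * 0.20715578 - 30.1100 * 0.99625702 * 0.17199021 = 0.3822

Answer: Price = 0.3822


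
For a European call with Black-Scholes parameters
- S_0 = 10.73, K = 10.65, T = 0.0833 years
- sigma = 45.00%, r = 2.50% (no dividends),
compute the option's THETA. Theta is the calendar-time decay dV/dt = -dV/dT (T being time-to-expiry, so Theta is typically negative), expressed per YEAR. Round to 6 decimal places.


d1 = 0.1385940147; d2 = 0.0087161874
phi(d1) = 0.3951291191; exp(-qT) = 1.0000000000; exp(-rT) = 0.9979196669
Theta = -S*exp(-qT)*phi(d1)*sigma/(2*sqrt(T)) - r*K*exp(-rT)*N(d2) + q*S*exp(-qT)*N(d1)
N(d1) = 0.5551145134; N(d2) = 0.5034772117; sqrt(T) = 0.2886173938
Term 1 = -10.7300 * 1.0000000000 * 0.3951291191 * 0.4500 / (2 * 0.2886173938) = -3.3052078505
Term 2 = -0.0250 * 10.6500 * 0.9979196669 * 0.5034772117 = -0.1337719373
Term 3 = 0 (no dividend yield, q = 0)
Theta = -3.3052078505 + (-0.1337719373) + (0.0000000000) = -3.438980

Answer: Theta = -3.438980


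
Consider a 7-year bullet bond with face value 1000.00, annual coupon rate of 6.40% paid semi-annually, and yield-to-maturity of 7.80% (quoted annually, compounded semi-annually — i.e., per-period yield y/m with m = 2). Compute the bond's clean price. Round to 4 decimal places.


Answer: Price = 925.5676

Derivation:
Coupon per period c = face * coupon_rate / m = 32.000000
Periods per year m = 2; per-period yield y/m = 0.039000
Number of cashflows N = 14
Cashflows (t years, CF_t, discount factor 1/(1+y/m)^(m*t), PV):
  t = 0.5000: CF_t = 32.000000, DF = 0.962464, PV = 30.798845
  t = 1.0000: CF_t = 32.000000, DF = 0.926337, PV = 29.642777
  t = 1.5000: CF_t = 32.000000, DF = 0.891566, PV = 28.530103
  t = 2.0000: CF_t = 32.000000, DF = 0.858100, PV = 27.459194
  t = 2.5000: CF_t = 32.000000, DF = 0.825890, PV = 26.428483
  t = 3.0000: CF_t = 32.000000, DF = 0.794889, PV = 25.436461
  t = 3.5000: CF_t = 32.000000, DF = 0.765052, PV = 24.481676
  t = 4.0000: CF_t = 32.000000, DF = 0.736335, PV = 23.562730
  t = 4.5000: CF_t = 32.000000, DF = 0.708696, PV = 22.678277
  t = 5.0000: CF_t = 32.000000, DF = 0.682094, PV = 21.827023
  t = 5.5000: CF_t = 32.000000, DF = 0.656491, PV = 21.007722
  t = 6.0000: CF_t = 32.000000, DF = 0.631849, PV = 20.219174
  t = 6.5000: CF_t = 32.000000, DF = 0.608132, PV = 19.460225
  t = 7.0000: CF_t = 1032.000000, DF = 0.585305, PV = 604.034899
Price P = sum_t PV_t = 925.567588


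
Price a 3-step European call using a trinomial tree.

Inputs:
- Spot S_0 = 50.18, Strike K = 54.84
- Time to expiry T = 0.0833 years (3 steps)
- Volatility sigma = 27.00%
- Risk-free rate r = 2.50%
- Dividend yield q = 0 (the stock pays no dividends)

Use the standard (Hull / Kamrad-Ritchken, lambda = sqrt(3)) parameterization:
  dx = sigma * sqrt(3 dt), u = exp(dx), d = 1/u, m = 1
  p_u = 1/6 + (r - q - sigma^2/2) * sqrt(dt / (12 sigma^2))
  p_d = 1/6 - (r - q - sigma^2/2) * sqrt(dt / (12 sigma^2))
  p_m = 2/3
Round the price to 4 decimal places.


dt = T/N = 0.027767; dx = sigma*sqrt(3*dt) = 0.077927
u = exp(dx) = 1.081043; d = 1/u = 0.925032
p_u = 0.164627, p_m = 0.666667, p_d = 0.168707
Discount per step: exp(-r*dt) = 0.999306
Stock lattice S(k, j) with j the centered position index:
  k=0: S(0,+0) = 50.1800
  k=1: S(1,-1) = 46.4181; S(1,+0) = 50.1800; S(1,+1) = 54.2468
  k=2: S(2,-2) = 42.9383; S(2,-1) = 46.4181; S(2,+0) = 50.1800; S(2,+1) = 54.2468; S(2,+2) = 58.6431
  k=3: S(3,-3) = 39.7193; S(3,-2) = 42.9383; S(3,-1) = 46.4181; S(3,+0) = 50.1800; S(3,+1) = 54.2468; S(3,+2) = 58.6431; S(3,+3) = 63.3957
Terminal payoffs V(N, j) = max(S_T - K, 0):
  V(3,-3) = 0.000000; V(3,-2) = 0.000000; V(3,-1) = 0.000000; V(3,+0) = 0.000000; V(3,+1) = 0.000000; V(3,+2) = 3.803101; V(3,+3) = 8.555738
Backward induction: V(k, j) = exp(-r*dt) * [p_u * V(k+1, j+1) + p_m * V(k+1, j) + p_d * V(k+1, j-1)]
  V(2,-2) = exp(-r*dt) * [p_u*0.000000 + p_m*0.000000 + p_d*0.000000] = 0.000000
  V(2,-1) = exp(-r*dt) * [p_u*0.000000 + p_m*0.000000 + p_d*0.000000] = 0.000000
  V(2,+0) = exp(-r*dt) * [p_u*0.000000 + p_m*0.000000 + p_d*0.000000] = 0.000000
  V(2,+1) = exp(-r*dt) * [p_u*3.803101 + p_m*0.000000 + p_d*0.000000] = 0.625658
  V(2,+2) = exp(-r*dt) * [p_u*8.555738 + p_m*3.803101 + p_d*0.000000] = 3.941167
  V(1,-1) = exp(-r*dt) * [p_u*0.000000 + p_m*0.000000 + p_d*0.000000] = 0.000000
  V(1,+0) = exp(-r*dt) * [p_u*0.625658 + p_m*0.000000 + p_d*0.000000] = 0.102929
  V(1,+1) = exp(-r*dt) * [p_u*3.941167 + p_m*0.625658 + p_d*0.000000] = 1.065187
  V(0,+0) = exp(-r*dt) * [p_u*1.065187 + p_m*0.102929 + p_d*0.000000] = 0.243808

Answer: Price = V(0,0) = 0.2438


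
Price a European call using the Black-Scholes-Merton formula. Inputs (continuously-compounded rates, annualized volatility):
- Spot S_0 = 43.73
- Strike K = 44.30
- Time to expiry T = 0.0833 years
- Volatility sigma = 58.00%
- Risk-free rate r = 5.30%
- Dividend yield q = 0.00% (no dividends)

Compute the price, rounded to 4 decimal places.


d1 = (ln(S/K) + (r - q + 0.5*sigma^2) * T) / (sigma * sqrt(T)) = 0.03271034
d2 = d1 - sigma * sqrt(T) = -0.13468775
exp(-rT) = 0.99559483; exp(-qT) = 1.00000000
C = S_0 * exp(-qT) * N(d1) - K * exp(-rT) * N(d2)
N(d1) = 0.51304721; N(d2) = 0.44642938
C = 43.7300 * 1.00000000 * 0.51304721 - 44.3000 * 0.99559483 * 0.44642938 = 2.7459

Answer: Price = 2.7459


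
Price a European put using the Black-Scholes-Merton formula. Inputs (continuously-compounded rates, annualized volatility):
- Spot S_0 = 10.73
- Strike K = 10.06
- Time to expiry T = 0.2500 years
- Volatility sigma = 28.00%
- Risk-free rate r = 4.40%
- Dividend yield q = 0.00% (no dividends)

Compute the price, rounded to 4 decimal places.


d1 = (ln(S/K) + (r - q + 0.5*sigma^2) * T) / (sigma * sqrt(T)) = 0.60911709
d2 = d1 - sigma * sqrt(T) = 0.46911709
exp(-rT) = 0.98906028; exp(-qT) = 1.00000000
P = K * exp(-rT) * N(-d2) - S_0 * exp(-qT) * N(-d1)
N(-d1) = 0.27122342; N(-d2) = 0.31949297
P = 10.0600 * 0.98906028 * 0.31949297 - 10.7300 * 1.00000000 * 0.27122342 = 0.2687

Answer: Price = 0.2687


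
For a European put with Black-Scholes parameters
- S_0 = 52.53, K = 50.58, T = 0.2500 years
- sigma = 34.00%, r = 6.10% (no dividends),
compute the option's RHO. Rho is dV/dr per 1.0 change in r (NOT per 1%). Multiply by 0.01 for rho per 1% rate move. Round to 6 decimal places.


d1 = 0.3972246690; d2 = 0.2272246690
phi(d1) = 0.3686777761; exp(-qT) = 1.0000000000; exp(-rT) = 0.9848656924
N(-d2) = 0.4101245231
Rho = -K*T*exp(-rT)*N(-d2) = -50.5800 * 0.2500 * 0.9848656924 * 0.4101245231 = -5.107538

Answer: Rho = -5.107538


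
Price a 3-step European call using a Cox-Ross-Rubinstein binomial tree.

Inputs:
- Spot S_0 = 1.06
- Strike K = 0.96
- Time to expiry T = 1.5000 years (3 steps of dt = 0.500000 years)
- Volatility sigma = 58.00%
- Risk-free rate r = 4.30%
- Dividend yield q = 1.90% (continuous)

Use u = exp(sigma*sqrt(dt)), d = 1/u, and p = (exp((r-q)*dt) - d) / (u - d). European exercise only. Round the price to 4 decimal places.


Answer: Price = V(0,0) = 0.3561

Derivation:
dt = T/N = 0.500000
u = exp(sigma*sqrt(dt)) = 1.507002; d = 1/u = 0.663569
p = (exp((r-q)*dt) - d) / (u - d) = 0.413196
Discount per step: exp(-r*dt) = 0.978729
Stock lattice S(k, i) with i counting down-moves:
  k=0: S(0,0) = 1.0600
  k=1: S(1,0) = 1.5974; S(1,1) = 0.7034
  k=2: S(2,0) = 2.4073; S(2,1) = 1.0600; S(2,2) = 0.4667
  k=3: S(3,0) = 3.6278; S(3,1) = 1.5974; S(3,2) = 0.7034; S(3,3) = 0.3097
Terminal payoffs V(N, i) = max(S_T - K, 0):
  V(3,0) = 2.667830; V(3,1) = 0.637422; V(3,2) = 0.000000; V(3,3) = 0.000000
Backward induction: V(k, i) = exp(-r*dt) * [p * V(k+1, i) + (1-p) * V(k+1, i+1)].
  V(2,0) = exp(-r*dt) * [p*2.667830 + (1-p)*0.637422] = 1.444975
  V(2,1) = exp(-r*dt) * [p*0.637422 + (1-p)*0.000000] = 0.257778
  V(2,2) = exp(-r*dt) * [p*0.000000 + (1-p)*0.000000] = 0.000000
  V(1,0) = exp(-r*dt) * [p*1.444975 + (1-p)*0.257778] = 0.732406
  V(1,1) = exp(-r*dt) * [p*0.257778 + (1-p)*0.000000] = 0.104247
  V(0,0) = exp(-r*dt) * [p*0.732406 + (1-p)*0.104247] = 0.356062


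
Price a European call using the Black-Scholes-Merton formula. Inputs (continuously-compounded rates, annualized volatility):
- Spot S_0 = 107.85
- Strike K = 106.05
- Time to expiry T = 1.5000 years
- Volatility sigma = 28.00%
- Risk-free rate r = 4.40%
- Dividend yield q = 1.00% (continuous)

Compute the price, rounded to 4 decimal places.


Answer: Price = 17.7438

Derivation:
d1 = (ln(S/K) + (r - q + 0.5*sigma^2) * T) / (sigma * sqrt(T)) = 0.36926260
d2 = d1 - sigma * sqrt(T) = 0.02633403
exp(-rT) = 0.93613086; exp(-qT) = 0.98511194
C = S_0 * exp(-qT) * N(d1) - K * exp(-rT) * N(d2)
N(d1) = 0.64403400; N(d2) = 0.51050454
C = 107.8500 * 0.98511194 * 0.64403400 - 106.0500 * 0.93613086 * 0.51050454 = 17.7438


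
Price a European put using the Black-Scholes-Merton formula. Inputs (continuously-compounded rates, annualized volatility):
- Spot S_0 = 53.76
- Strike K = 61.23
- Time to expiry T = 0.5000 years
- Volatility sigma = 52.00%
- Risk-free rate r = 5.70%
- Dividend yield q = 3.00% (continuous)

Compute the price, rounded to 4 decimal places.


Answer: Price = 11.8817

Derivation:
d1 = (ln(S/K) + (r - q + 0.5*sigma^2) * T) / (sigma * sqrt(T)) = -0.13328302
d2 = d1 - sigma * sqrt(T) = -0.50097854
exp(-rT) = 0.97190229; exp(-qT) = 0.98511194
P = K * exp(-rT) * N(-d2) - S_0 * exp(-qT) * N(-d1)
N(-d1) = 0.55301522; N(-d2) = 0.69180689
P = 61.2300 * 0.97190229 * 0.69180689 - 53.7600 * 0.98511194 * 0.55301522 = 11.8817


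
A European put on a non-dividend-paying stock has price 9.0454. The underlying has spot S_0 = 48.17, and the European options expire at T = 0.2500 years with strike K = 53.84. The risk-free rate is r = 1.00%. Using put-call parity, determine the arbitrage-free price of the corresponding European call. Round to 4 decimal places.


Answer: Call price = 3.5098

Derivation:
Put-call parity: C - P = S_0 * exp(-qT) - K * exp(-rT).
S_0 * exp(-qT) = 48.1700 * 1.00000000 = 48.17000000
K * exp(-rT) = 53.8400 * 0.99750312 = 53.70556811
C = P + S*exp(-qT) - K*exp(-rT)
C = 9.0454 + 48.17000000 - 53.70556811 = 3.5098


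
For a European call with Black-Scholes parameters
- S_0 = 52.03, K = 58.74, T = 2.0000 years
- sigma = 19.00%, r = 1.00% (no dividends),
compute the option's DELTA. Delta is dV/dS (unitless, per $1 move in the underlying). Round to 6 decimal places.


Answer: Delta = 0.404138

Derivation:
d1 = -0.2426509509; d2 = -0.5113515277
phi(d1) = 0.3873687198; exp(-qT) = 1.0000000000; exp(-rT) = 0.9801986733
N(d1) = 0.4041379037
Delta = exp(-qT) * N(d1) = 1.0000000000 * 0.4041379037 = 0.404138


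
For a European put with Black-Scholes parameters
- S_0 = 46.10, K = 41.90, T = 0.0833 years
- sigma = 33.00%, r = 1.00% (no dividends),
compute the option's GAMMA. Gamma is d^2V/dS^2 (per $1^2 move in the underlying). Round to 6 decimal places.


Answer: Gamma = 0.051843

Derivation:
d1 = 1.0593431980; d2 = 0.9640994581
phi(d1) = 0.2276280051; exp(-qT) = 1.0000000000; exp(-rT) = 0.9991673468
Gamma = exp(-qT) * phi(d1) / (S * sigma * sqrt(T)) = 1.0000000000 * 0.2276280051 / (46.1000 * 0.3300 * 0.2886173938) = 0.051843


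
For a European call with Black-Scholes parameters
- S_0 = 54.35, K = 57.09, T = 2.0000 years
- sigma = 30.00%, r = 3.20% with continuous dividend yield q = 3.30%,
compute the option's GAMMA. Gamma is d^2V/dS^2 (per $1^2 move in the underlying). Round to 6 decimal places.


Answer: Gamma = 0.016128

Derivation:
d1 = 0.0914893493; d2 = -0.3327747194
phi(d1) = 0.3972761359; exp(-qT) = 0.9361308643; exp(-rT) = 0.9380049995
Gamma = exp(-qT) * phi(d1) / (S * sigma * sqrt(T)) = 0.9361308643 * 0.3972761359 / (54.3500 * 0.3000 * 1.4142135624) = 0.016128


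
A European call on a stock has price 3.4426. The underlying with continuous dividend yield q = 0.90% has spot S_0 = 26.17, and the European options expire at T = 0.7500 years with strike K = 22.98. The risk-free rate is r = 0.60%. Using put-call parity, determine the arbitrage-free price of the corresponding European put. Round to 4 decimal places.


Answer: Put price = 0.3255

Derivation:
Put-call parity: C - P = S_0 * exp(-qT) - K * exp(-rT).
S_0 * exp(-qT) = 26.1700 * 0.99327273 = 25.99394735
K * exp(-rT) = 22.9800 * 0.99551011 = 22.87682232
P = C - S*exp(-qT) + K*exp(-rT)
P = 3.4426 - 25.99394735 + 22.87682232 = 0.3255


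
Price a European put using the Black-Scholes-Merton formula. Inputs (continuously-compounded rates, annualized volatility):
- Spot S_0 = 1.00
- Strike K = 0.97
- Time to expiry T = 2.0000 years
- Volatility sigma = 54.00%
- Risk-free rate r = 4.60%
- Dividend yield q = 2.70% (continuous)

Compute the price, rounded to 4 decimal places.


Answer: Price = 0.2422

Derivation:
d1 = (ln(S/K) + (r - q + 0.5*sigma^2) * T) / (sigma * sqrt(T)) = 0.47148205
d2 = d1 - sigma * sqrt(T) = -0.29219327
exp(-rT) = 0.91210515; exp(-qT) = 0.94743211
P = K * exp(-rT) * N(-d2) - S_0 * exp(-qT) * N(-d1)
N(-d1) = 0.31864827; N(-d2) = 0.61493057
P = 0.9700 * 0.91210515 * 0.61493057 - 1.0000 * 0.94743211 * 0.31864827 = 0.2422


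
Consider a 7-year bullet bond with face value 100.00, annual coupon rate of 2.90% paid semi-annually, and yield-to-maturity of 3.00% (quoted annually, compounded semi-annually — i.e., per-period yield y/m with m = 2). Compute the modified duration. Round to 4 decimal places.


Answer: Modified duration = 6.2887

Derivation:
Coupon per period c = face * coupon_rate / m = 1.450000
Periods per year m = 2; per-period yield y/m = 0.015000
Number of cashflows N = 14
Cashflows (t years, CF_t, discount factor 1/(1+y/m)^(m*t), PV):
  t = 0.5000: CF_t = 1.450000, DF = 0.985222, PV = 1.428571
  t = 1.0000: CF_t = 1.450000, DF = 0.970662, PV = 1.407460
  t = 1.5000: CF_t = 1.450000, DF = 0.956317, PV = 1.386660
  t = 2.0000: CF_t = 1.450000, DF = 0.942184, PV = 1.366167
  t = 2.5000: CF_t = 1.450000, DF = 0.928260, PV = 1.345977
  t = 3.0000: CF_t = 1.450000, DF = 0.914542, PV = 1.326086
  t = 3.5000: CF_t = 1.450000, DF = 0.901027, PV = 1.306489
  t = 4.0000: CF_t = 1.450000, DF = 0.887711, PV = 1.287181
  t = 4.5000: CF_t = 1.450000, DF = 0.874592, PV = 1.268159
  t = 5.0000: CF_t = 1.450000, DF = 0.861667, PV = 1.249417
  t = 5.5000: CF_t = 1.450000, DF = 0.848933, PV = 1.230953
  t = 6.0000: CF_t = 1.450000, DF = 0.836387, PV = 1.212762
  t = 6.5000: CF_t = 1.450000, DF = 0.824027, PV = 1.194839
  t = 7.0000: CF_t = 101.450000, DF = 0.811849, PV = 82.362109
Price P = sum_t PV_t = 99.372831
First compute Macaulay numerator sum_t t * PV_t:
  t * PV_t at t = 0.5000: 0.714286
  t * PV_t at t = 1.0000: 1.407460
  t * PV_t at t = 1.5000: 2.079989
  t * PV_t at t = 2.0000: 2.732334
  t * PV_t at t = 2.5000: 3.364944
  t * PV_t at t = 3.0000: 3.978259
  t * PV_t at t = 3.5000: 4.572711
  t * PV_t at t = 4.0000: 5.148725
  t * PV_t at t = 4.5000: 5.706714
  t * PV_t at t = 5.0000: 6.247087
  t * PV_t at t = 5.5000: 6.770243
  t * PV_t at t = 6.0000: 7.276571
  t * PV_t at t = 6.5000: 7.766455
  t * PV_t at t = 7.0000: 576.534764
Macaulay duration D = 634.300541 / 99.372831 = 6.383038
Modified duration = D / (1 + y/m) = 6.383038 / (1 + 0.015000) = 6.288707


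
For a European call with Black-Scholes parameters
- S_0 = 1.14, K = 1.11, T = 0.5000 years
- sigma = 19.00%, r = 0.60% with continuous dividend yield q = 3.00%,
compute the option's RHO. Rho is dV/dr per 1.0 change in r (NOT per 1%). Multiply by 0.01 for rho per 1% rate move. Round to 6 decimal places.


Answer: Rho = 0.285938

Derivation:
d1 = 0.1763542703; d2 = 0.0420039819
phi(d1) = 0.3927865488; exp(-qT) = 0.9851119396; exp(-rT) = 0.9970044955
N(d2) = 0.5167522381
Rho = K*T*exp(-rT)*N(d2) = 1.1100 * 0.5000 * 0.9970044955 * 0.5167522381 = 0.285938


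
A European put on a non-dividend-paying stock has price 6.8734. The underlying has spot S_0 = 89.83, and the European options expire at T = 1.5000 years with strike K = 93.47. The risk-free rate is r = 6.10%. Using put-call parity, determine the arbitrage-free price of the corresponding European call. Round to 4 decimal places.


Answer: Call price = 11.4063

Derivation:
Put-call parity: C - P = S_0 * exp(-qT) - K * exp(-rT).
S_0 * exp(-qT) = 89.8300 * 1.00000000 = 89.83000000
K * exp(-rT) = 93.4700 * 0.91256132 = 85.29710622
C = P + S*exp(-qT) - K*exp(-rT)
C = 6.8734 + 89.83000000 - 85.29710622 = 11.4063


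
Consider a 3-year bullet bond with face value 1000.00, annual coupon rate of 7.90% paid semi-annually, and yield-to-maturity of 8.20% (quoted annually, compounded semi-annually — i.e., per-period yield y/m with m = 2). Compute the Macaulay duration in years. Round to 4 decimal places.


Answer: Macaulay duration = 2.7278 years

Derivation:
Coupon per period c = face * coupon_rate / m = 39.500000
Periods per year m = 2; per-period yield y/m = 0.041000
Number of cashflows N = 6
Cashflows (t years, CF_t, discount factor 1/(1+y/m)^(m*t), PV):
  t = 0.5000: CF_t = 39.500000, DF = 0.960615, PV = 37.944284
  t = 1.0000: CF_t = 39.500000, DF = 0.922781, PV = 36.449841
  t = 1.5000: CF_t = 39.500000, DF = 0.886437, PV = 35.014256
  t = 2.0000: CF_t = 39.500000, DF = 0.851524, PV = 33.635213
  t = 2.5000: CF_t = 39.500000, DF = 0.817987, PV = 32.310483
  t = 3.0000: CF_t = 1039.500000, DF = 0.785770, PV = 816.808252
Price P = sum_t PV_t = 992.162329
Macaulay numerator sum_t t * PV_t:
  t * PV_t at t = 0.5000: 18.972142
  t * PV_t at t = 1.0000: 36.449841
  t * PV_t at t = 1.5000: 52.521385
  t * PV_t at t = 2.0000: 67.270425
  t * PV_t at t = 2.5000: 80.776207
  t * PV_t at t = 3.0000: 2450.424756
Macaulay duration D = (sum_t t * PV_t) / P = 2706.414756 / 992.162329 = 2.727794
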